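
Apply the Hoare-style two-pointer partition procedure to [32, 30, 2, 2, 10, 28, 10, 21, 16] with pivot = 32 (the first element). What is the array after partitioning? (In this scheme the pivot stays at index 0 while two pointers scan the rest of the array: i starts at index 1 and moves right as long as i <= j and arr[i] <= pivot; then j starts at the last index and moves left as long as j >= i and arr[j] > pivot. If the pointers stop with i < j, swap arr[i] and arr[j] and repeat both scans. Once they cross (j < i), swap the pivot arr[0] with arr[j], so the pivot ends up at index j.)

Hoare-style two-pointer partition with pivot = 32:

Initial array: [32, 30, 2, 2, 10, 28, 10, 21, 16]

Pointers start at i = 1, j = 8.
i ends at 9, j ends at 8: the pointers have crossed (j < i), so scanning stops.

Swap pivot arr[0] with arr[8] to place pivot at position 8: [16, 30, 2, 2, 10, 28, 10, 21, 32]
Pivot position: 8

After partitioning with pivot 32, the array becomes [16, 30, 2, 2, 10, 28, 10, 21, 32]. The pivot is placed at index 8. All elements to the left of the pivot are <= 32, and all elements to the right are > 32.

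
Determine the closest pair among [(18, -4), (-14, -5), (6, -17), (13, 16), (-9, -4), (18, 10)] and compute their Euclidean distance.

Computing all pairwise distances among 6 points:

d((18, -4), (-14, -5)) = 32.0156
d((18, -4), (6, -17)) = 17.6918
d((18, -4), (13, 16)) = 20.6155
d((18, -4), (-9, -4)) = 27.0
d((18, -4), (18, 10)) = 14.0
d((-14, -5), (6, -17)) = 23.3238
d((-14, -5), (13, 16)) = 34.2053
d((-14, -5), (-9, -4)) = 5.099 <-- minimum
d((-14, -5), (18, 10)) = 35.3412
d((6, -17), (13, 16)) = 33.7343
d((6, -17), (-9, -4)) = 19.8494
d((6, -17), (18, 10)) = 29.5466
d((13, 16), (-9, -4)) = 29.7321
d((13, 16), (18, 10)) = 7.8102
d((-9, -4), (18, 10)) = 30.4138

Closest pair: (-14, -5) and (-9, -4) with distance 5.099

The closest pair is (-14, -5) and (-9, -4) with Euclidean distance 5.099. For 6 points, brute-force pairwise comparison is shown above. For large n, the divide-and-conquer algorithm (sort by x, recurse on halves, check the dividing strip) achieves O(n log n).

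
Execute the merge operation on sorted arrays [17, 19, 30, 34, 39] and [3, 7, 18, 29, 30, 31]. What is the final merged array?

Merging process:

Compare 17 vs 3: take 3 from right. Merged: [3]
Compare 17 vs 7: take 7 from right. Merged: [3, 7]
Compare 17 vs 18: take 17 from left. Merged: [3, 7, 17]
Compare 19 vs 18: take 18 from right. Merged: [3, 7, 17, 18]
Compare 19 vs 29: take 19 from left. Merged: [3, 7, 17, 18, 19]
Compare 30 vs 29: take 29 from right. Merged: [3, 7, 17, 18, 19, 29]
Compare 30 vs 30: take 30 from left. Merged: [3, 7, 17, 18, 19, 29, 30]
Compare 34 vs 30: take 30 from right. Merged: [3, 7, 17, 18, 19, 29, 30, 30]
Compare 34 vs 31: take 31 from right. Merged: [3, 7, 17, 18, 19, 29, 30, 30, 31]
Append remaining from left: [34, 39]. Merged: [3, 7, 17, 18, 19, 29, 30, 30, 31, 34, 39]

Final merged array: [3, 7, 17, 18, 19, 29, 30, 30, 31, 34, 39]
Total comparisons: 9

The merged array is [3, 7, 17, 18, 19, 29, 30, 30, 31, 34, 39], requiring 9 comparisons. The merge step runs in O(n) time where n is the total number of elements.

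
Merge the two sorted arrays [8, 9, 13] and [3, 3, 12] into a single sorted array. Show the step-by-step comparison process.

Merging process:

Compare 8 vs 3: take 3 from right. Merged: [3]
Compare 8 vs 3: take 3 from right. Merged: [3, 3]
Compare 8 vs 12: take 8 from left. Merged: [3, 3, 8]
Compare 9 vs 12: take 9 from left. Merged: [3, 3, 8, 9]
Compare 13 vs 12: take 12 from right. Merged: [3, 3, 8, 9, 12]
Append remaining from left: [13]. Merged: [3, 3, 8, 9, 12, 13]

Final merged array: [3, 3, 8, 9, 12, 13]
Total comparisons: 5

The merged array is [3, 3, 8, 9, 12, 13], requiring 5 comparisons. The merge step runs in O(n) time where n is the total number of elements.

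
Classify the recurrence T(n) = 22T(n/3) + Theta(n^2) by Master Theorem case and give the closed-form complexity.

Master Theorem for T(n) = 22T(n/3) + O(n^2):

a = 22, b = 3, c = 2
log_b(a) = log_3(22) = 2.8136

Case 1: c = 2 < log_3(22) = 2.8136
T(n) = O(n^(log_3 22))

For T(n) = 22T(n/3) + O(n^2): log_3(22) = 2.8136. This is Case 1 of the Master Theorem (c < log_b(a), work dominated by leaves), giving O(n^(log_3 22)).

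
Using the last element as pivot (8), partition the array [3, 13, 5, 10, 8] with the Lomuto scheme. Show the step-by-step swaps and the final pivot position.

Lomuto partition with pivot = 8:

Initial array: [3, 13, 5, 10, 8]

arr[0]=3 <= 8: swap with position 0, array becomes [3, 13, 5, 10, 8]
arr[1]=13 > 8: no swap
arr[2]=5 <= 8: swap with position 1, array becomes [3, 5, 13, 10, 8]
arr[3]=10 > 8: no swap

Place pivot at position 2: [3, 5, 8, 10, 13]
Pivot position: 2

After partitioning with pivot 8, the array becomes [3, 5, 8, 10, 13]. The pivot is placed at index 2. All elements to the left of the pivot are <= 8, and all elements to the right are > 8.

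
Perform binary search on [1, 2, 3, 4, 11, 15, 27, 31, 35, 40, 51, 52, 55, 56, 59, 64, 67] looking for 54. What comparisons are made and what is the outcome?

Binary search for 54 in [1, 2, 3, 4, 11, 15, 27, 31, 35, 40, 51, 52, 55, 56, 59, 64, 67]:

lo=0, hi=16, mid=8, arr[mid]=35 -> 35 < 54, search right half
lo=9, hi=16, mid=12, arr[mid]=55 -> 55 > 54, search left half
lo=9, hi=11, mid=10, arr[mid]=51 -> 51 < 54, search right half
lo=11, hi=11, mid=11, arr[mid]=52 -> 52 < 54, search right half
lo=12 > hi=11, target 54 not found

Binary search determines that 54 is not in the array after 4 comparisons. The search space was exhausted without finding the target.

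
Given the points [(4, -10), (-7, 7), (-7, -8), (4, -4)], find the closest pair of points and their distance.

Computing all pairwise distances among 4 points:

d((4, -10), (-7, 7)) = 20.2485
d((4, -10), (-7, -8)) = 11.1803
d((4, -10), (4, -4)) = 6.0 <-- minimum
d((-7, 7), (-7, -8)) = 15.0
d((-7, 7), (4, -4)) = 15.5563
d((-7, -8), (4, -4)) = 11.7047

Closest pair: (4, -10) and (4, -4) with distance 6.0

The closest pair is (4, -10) and (4, -4) with Euclidean distance 6.0. For 4 points, brute-force pairwise comparison is shown above. For large n, the divide-and-conquer algorithm (sort by x, recurse on halves, check the dividing strip) achieves O(n log n).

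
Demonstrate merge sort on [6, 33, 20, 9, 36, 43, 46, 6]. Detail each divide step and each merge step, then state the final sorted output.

Merge sort trace:

Split: [6, 33, 20, 9, 36, 43, 46, 6] -> [6, 33, 20, 9] and [36, 43, 46, 6]
  Split: [6, 33, 20, 9] -> [6, 33] and [20, 9]
    Split: [6, 33] -> [6] and [33]
    Merge: [6] + [33] -> [6, 33]
    Split: [20, 9] -> [20] and [9]
    Merge: [20] + [9] -> [9, 20]
  Merge: [6, 33] + [9, 20] -> [6, 9, 20, 33]
  Split: [36, 43, 46, 6] -> [36, 43] and [46, 6]
    Split: [36, 43] -> [36] and [43]
    Merge: [36] + [43] -> [36, 43]
    Split: [46, 6] -> [46] and [6]
    Merge: [46] + [6] -> [6, 46]
  Merge: [36, 43] + [6, 46] -> [6, 36, 43, 46]
Merge: [6, 9, 20, 33] + [6, 36, 43, 46] -> [6, 6, 9, 20, 33, 36, 43, 46]

Final sorted array: [6, 6, 9, 20, 33, 36, 43, 46]

The merge sort proceeds by recursively splitting the array and merging sorted halves.
After all merges, the sorted array is [6, 6, 9, 20, 33, 36, 43, 46].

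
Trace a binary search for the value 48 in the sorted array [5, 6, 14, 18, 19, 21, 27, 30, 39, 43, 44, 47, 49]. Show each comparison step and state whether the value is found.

Binary search for 48 in [5, 6, 14, 18, 19, 21, 27, 30, 39, 43, 44, 47, 49]:

lo=0, hi=12, mid=6, arr[mid]=27 -> 27 < 48, search right half
lo=7, hi=12, mid=9, arr[mid]=43 -> 43 < 48, search right half
lo=10, hi=12, mid=11, arr[mid]=47 -> 47 < 48, search right half
lo=12, hi=12, mid=12, arr[mid]=49 -> 49 > 48, search left half
lo=12 > hi=11, target 48 not found

Binary search determines that 48 is not in the array after 4 comparisons. The search space was exhausted without finding the target.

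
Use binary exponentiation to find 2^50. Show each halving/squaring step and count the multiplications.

Computing 2^50 by squaring (build up from 2^1; each line after the first costs one multiplication):

2^1 = 2
2^2 = (2^1)^2 = 2^2 = 4
2^3 = 2 * 2^2 = 2 * 4 = 8
2^6 = (2^3)^2 = 8^2 = 64
2^12 = (2^6)^2 = 64^2 = 4096
2^24 = (2^12)^2 = 4096^2 = 16777216
2^25 = 2 * 2^24 = 2 * 16777216 = 33554432
2^50 = (2^25)^2 = 33554432^2 = 1125899906842624

Result: 1125899906842624
Multiplications needed: 7 (7 lines after 2^1)

2^50 = 1125899906842624. Using exponentiation by squaring, this requires 7 multiplications. The key idea: if the exponent is even, square the half-power; if odd, multiply by the base once.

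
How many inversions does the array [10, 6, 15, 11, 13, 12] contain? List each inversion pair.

Finding inversions in [10, 6, 15, 11, 13, 12]:

(0, 1): arr[0]=10 > arr[1]=6
(2, 3): arr[2]=15 > arr[3]=11
(2, 4): arr[2]=15 > arr[4]=13
(2, 5): arr[2]=15 > arr[5]=12
(4, 5): arr[4]=13 > arr[5]=12

Total inversions: 5

The array has 5 inversion(s): (0,1), (2,3), (2,4), (2,5), (4,5). Each pair (i,j) satisfies i < j and arr[i] > arr[j].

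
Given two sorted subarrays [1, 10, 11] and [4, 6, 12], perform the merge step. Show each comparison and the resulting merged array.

Merging process:

Compare 1 vs 4: take 1 from left. Merged: [1]
Compare 10 vs 4: take 4 from right. Merged: [1, 4]
Compare 10 vs 6: take 6 from right. Merged: [1, 4, 6]
Compare 10 vs 12: take 10 from left. Merged: [1, 4, 6, 10]
Compare 11 vs 12: take 11 from left. Merged: [1, 4, 6, 10, 11]
Append remaining from right: [12]. Merged: [1, 4, 6, 10, 11, 12]

Final merged array: [1, 4, 6, 10, 11, 12]
Total comparisons: 5

The merged array is [1, 4, 6, 10, 11, 12], requiring 5 comparisons. The merge step runs in O(n) time where n is the total number of elements.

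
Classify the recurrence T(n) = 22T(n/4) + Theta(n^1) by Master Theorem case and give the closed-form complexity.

Master Theorem for T(n) = 22T(n/4) + O(n^1):

a = 22, b = 4, c = 1
log_b(a) = log_4(22) = 2.2297

Case 1: c = 1 < log_4(22) = 2.2297
T(n) = O(n^(log_4 22))

For T(n) = 22T(n/4) + O(n^1): log_4(22) = 2.2297. This is Case 1 of the Master Theorem (c < log_b(a), work dominated by leaves), giving O(n^(log_4 22)).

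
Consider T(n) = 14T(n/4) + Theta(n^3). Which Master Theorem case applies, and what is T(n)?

Master Theorem for T(n) = 14T(n/4) + O(n^3):

a = 14, b = 4, c = 3
log_b(a) = log_4(14) = 1.9037

Case 3: c = 3 > log_4(14) = 1.9037
T(n) = O(n^3) = O(n^3)

For T(n) = 14T(n/4) + O(n^3): log_4(14) = 1.9037. This is Case 3 of the Master Theorem (c > log_b(a), work dominated by root), giving O(n^3).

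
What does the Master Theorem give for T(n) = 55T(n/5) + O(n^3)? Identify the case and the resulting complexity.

Master Theorem for T(n) = 55T(n/5) + O(n^3):

a = 55, b = 5, c = 3
log_b(a) = log_5(55) = 2.4899

Case 3: c = 3 > log_5(55) = 2.4899
T(n) = O(n^3) = O(n^3)

For T(n) = 55T(n/5) + O(n^3): log_5(55) = 2.4899. This is Case 3 of the Master Theorem (c > log_b(a), work dominated by root), giving O(n^3).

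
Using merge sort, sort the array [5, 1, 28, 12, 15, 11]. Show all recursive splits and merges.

Merge sort trace:

Split: [5, 1, 28, 12, 15, 11] -> [5, 1, 28] and [12, 15, 11]
  Split: [5, 1, 28] -> [5] and [1, 28]
    Split: [1, 28] -> [1] and [28]
    Merge: [1] + [28] -> [1, 28]
  Merge: [5] + [1, 28] -> [1, 5, 28]
  Split: [12, 15, 11] -> [12] and [15, 11]
    Split: [15, 11] -> [15] and [11]
    Merge: [15] + [11] -> [11, 15]
  Merge: [12] + [11, 15] -> [11, 12, 15]
Merge: [1, 5, 28] + [11, 12, 15] -> [1, 5, 11, 12, 15, 28]

Final sorted array: [1, 5, 11, 12, 15, 28]

The merge sort proceeds by recursively splitting the array and merging sorted halves.
After all merges, the sorted array is [1, 5, 11, 12, 15, 28].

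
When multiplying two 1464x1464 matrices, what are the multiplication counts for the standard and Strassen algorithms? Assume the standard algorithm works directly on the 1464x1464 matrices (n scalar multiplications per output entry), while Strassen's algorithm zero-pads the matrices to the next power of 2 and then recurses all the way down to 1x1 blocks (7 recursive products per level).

Matrix multiplication for 1464x1464 matrices:

Strassen's algorithm requires power-of-2 dimensions. Pad 1464x1464 to 2048x2048 (next power of 2).

Standard algorithm: 1464^3 = 3137785344 multiplications
Strassen's algorithm: 7^(log2(2048)) = 7^11 = 1977326743 multiplications
Savings: 3137785344 - 1977326743 = 1160458601 multiplications

Standard: 3137785344 multiplications (1464^3). Strassen: 1977326743 multiplications (7^11, after padding to 2048x2048). Strassen reduces 8 recursive multiplications to 7 at each level.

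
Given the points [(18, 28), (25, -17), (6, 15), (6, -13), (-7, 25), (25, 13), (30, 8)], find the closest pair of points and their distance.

Computing all pairwise distances among 7 points:

d((18, 28), (25, -17)) = 45.5412
d((18, 28), (6, 15)) = 17.6918
d((18, 28), (6, -13)) = 42.72
d((18, 28), (-7, 25)) = 25.1794
d((18, 28), (25, 13)) = 16.5529
d((18, 28), (30, 8)) = 23.3238
d((25, -17), (6, 15)) = 37.2156
d((25, -17), (6, -13)) = 19.4165
d((25, -17), (-7, 25)) = 52.8015
d((25, -17), (25, 13)) = 30.0
d((25, -17), (30, 8)) = 25.4951
d((6, 15), (6, -13)) = 28.0
d((6, 15), (-7, 25)) = 16.4012
d((6, 15), (25, 13)) = 19.105
d((6, 15), (30, 8)) = 25.0
d((6, -13), (-7, 25)) = 40.1622
d((6, -13), (25, 13)) = 32.2025
d((6, -13), (30, 8)) = 31.8904
d((-7, 25), (25, 13)) = 34.176
d((-7, 25), (30, 8)) = 40.7185
d((25, 13), (30, 8)) = 7.0711 <-- minimum

Closest pair: (25, 13) and (30, 8) with distance 7.0711

The closest pair is (25, 13) and (30, 8) with Euclidean distance 7.0711. For 7 points, brute-force pairwise comparison is shown above. For large n, the divide-and-conquer algorithm (sort by x, recurse on halves, check the dividing strip) achieves O(n log n).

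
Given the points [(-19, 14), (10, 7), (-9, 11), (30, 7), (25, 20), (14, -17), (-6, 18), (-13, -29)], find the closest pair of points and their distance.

Computing all pairwise distances among 8 points:

d((-19, 14), (10, 7)) = 29.8329
d((-19, 14), (-9, 11)) = 10.4403
d((-19, 14), (30, 7)) = 49.4975
d((-19, 14), (25, 20)) = 44.4072
d((-19, 14), (14, -17)) = 45.2769
d((-19, 14), (-6, 18)) = 13.6015
d((-19, 14), (-13, -29)) = 43.4166
d((10, 7), (-9, 11)) = 19.4165
d((10, 7), (30, 7)) = 20.0
d((10, 7), (25, 20)) = 19.8494
d((10, 7), (14, -17)) = 24.3311
d((10, 7), (-6, 18)) = 19.4165
d((10, 7), (-13, -29)) = 42.72
d((-9, 11), (30, 7)) = 39.2046
d((-9, 11), (25, 20)) = 35.171
d((-9, 11), (14, -17)) = 36.2353
d((-9, 11), (-6, 18)) = 7.6158 <-- minimum
d((-9, 11), (-13, -29)) = 40.1995
d((30, 7), (25, 20)) = 13.9284
d((30, 7), (14, -17)) = 28.8444
d((30, 7), (-6, 18)) = 37.6431
d((30, 7), (-13, -29)) = 56.0803
d((25, 20), (14, -17)) = 38.6005
d((25, 20), (-6, 18)) = 31.0644
d((25, 20), (-13, -29)) = 62.0081
d((14, -17), (-6, 18)) = 40.3113
d((14, -17), (-13, -29)) = 29.5466
d((-6, 18), (-13, -29)) = 47.5184

Closest pair: (-9, 11) and (-6, 18) with distance 7.6158

The closest pair is (-9, 11) and (-6, 18) with Euclidean distance 7.6158. For 8 points, brute-force pairwise comparison is shown above. For large n, the divide-and-conquer algorithm (sort by x, recurse on halves, check the dividing strip) achieves O(n log n).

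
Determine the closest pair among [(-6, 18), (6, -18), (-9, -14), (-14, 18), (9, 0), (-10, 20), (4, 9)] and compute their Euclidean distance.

Computing all pairwise distances among 7 points:

d((-6, 18), (6, -18)) = 37.9473
d((-6, 18), (-9, -14)) = 32.1403
d((-6, 18), (-14, 18)) = 8.0
d((-6, 18), (9, 0)) = 23.4307
d((-6, 18), (-10, 20)) = 4.4721 <-- minimum
d((-6, 18), (4, 9)) = 13.4536
d((6, -18), (-9, -14)) = 15.5242
d((6, -18), (-14, 18)) = 41.1825
d((6, -18), (9, 0)) = 18.2483
d((6, -18), (-10, 20)) = 41.2311
d((6, -18), (4, 9)) = 27.074
d((-9, -14), (-14, 18)) = 32.3883
d((-9, -14), (9, 0)) = 22.8035
d((-9, -14), (-10, 20)) = 34.0147
d((-9, -14), (4, 9)) = 26.4197
d((-14, 18), (9, 0)) = 29.2062
d((-14, 18), (-10, 20)) = 4.4721 <-- minimum
d((-14, 18), (4, 9)) = 20.1246
d((9, 0), (-10, 20)) = 27.5862
d((9, 0), (4, 9)) = 10.2956
d((-10, 20), (4, 9)) = 17.8045

Minimum distance: 4.4721 (tie among 2 pairs: (-6, 18) and (-10, 20); (-14, 18) and (-10, 20))

The minimum Euclidean distance is 4.4721. There is a tie: 2 pairs achieve this minimum — (-6, 18) and (-10, 20); (-14, 18) and (-10, 20). Any of these is a valid closest pair. For 7 points, brute-force pairwise comparison is shown above. For large n, the divide-and-conquer algorithm (sort by x, recurse on halves, check the dividing strip) achieves O(n log n).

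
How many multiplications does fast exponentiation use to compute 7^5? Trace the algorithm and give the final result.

Computing 7^5 by squaring (build up from 7^1; each line after the first costs one multiplication):

7^1 = 7
7^2 = (7^1)^2 = 7^2 = 49
7^4 = (7^2)^2 = 49^2 = 2401
7^5 = 7 * 7^4 = 7 * 2401 = 16807

Result: 16807
Multiplications needed: 3 (3 lines after 7^1)

7^5 = 16807. Using exponentiation by squaring, this requires 3 multiplications. The key idea: if the exponent is even, square the half-power; if odd, multiply by the base once.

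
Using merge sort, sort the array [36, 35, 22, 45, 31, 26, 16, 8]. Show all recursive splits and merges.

Merge sort trace:

Split: [36, 35, 22, 45, 31, 26, 16, 8] -> [36, 35, 22, 45] and [31, 26, 16, 8]
  Split: [36, 35, 22, 45] -> [36, 35] and [22, 45]
    Split: [36, 35] -> [36] and [35]
    Merge: [36] + [35] -> [35, 36]
    Split: [22, 45] -> [22] and [45]
    Merge: [22] + [45] -> [22, 45]
  Merge: [35, 36] + [22, 45] -> [22, 35, 36, 45]
  Split: [31, 26, 16, 8] -> [31, 26] and [16, 8]
    Split: [31, 26] -> [31] and [26]
    Merge: [31] + [26] -> [26, 31]
    Split: [16, 8] -> [16] and [8]
    Merge: [16] + [8] -> [8, 16]
  Merge: [26, 31] + [8, 16] -> [8, 16, 26, 31]
Merge: [22, 35, 36, 45] + [8, 16, 26, 31] -> [8, 16, 22, 26, 31, 35, 36, 45]

Final sorted array: [8, 16, 22, 26, 31, 35, 36, 45]

The merge sort proceeds by recursively splitting the array and merging sorted halves.
After all merges, the sorted array is [8, 16, 22, 26, 31, 35, 36, 45].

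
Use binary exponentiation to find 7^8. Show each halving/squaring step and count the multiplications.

Computing 7^8 by squaring (build up from 7^1; each line after the first costs one multiplication):

7^1 = 7
7^2 = (7^1)^2 = 7^2 = 49
7^4 = (7^2)^2 = 49^2 = 2401
7^8 = (7^4)^2 = 2401^2 = 5764801

Result: 5764801
Multiplications needed: 3 (3 lines after 7^1)

7^8 = 5764801. Using exponentiation by squaring, this requires 3 multiplications. The key idea: if the exponent is even, square the half-power; if odd, multiply by the base once.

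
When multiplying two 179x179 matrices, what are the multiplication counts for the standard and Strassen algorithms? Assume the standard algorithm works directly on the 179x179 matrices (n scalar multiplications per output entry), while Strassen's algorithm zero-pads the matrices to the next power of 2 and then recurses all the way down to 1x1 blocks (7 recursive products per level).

Matrix multiplication for 179x179 matrices:

Strassen's algorithm requires power-of-2 dimensions. Pad 179x179 to 256x256 (next power of 2).

Standard algorithm: 179^3 = 5735339 multiplications
Strassen's algorithm: 7^(log2(256)) = 7^8 = 5764801 multiplications
Difference: 5735339 - 5764801 = -29462 (Strassen uses MORE here due to padding overhead — for small or just-over-power-of-2 n, padding can outweigh the per-level savings)

Standard: 5735339 multiplications (179^3). Strassen: 5764801 multiplications (7^8, after padding to 256x256). Strassen reduces 8 recursive multiplications to 7 at each level.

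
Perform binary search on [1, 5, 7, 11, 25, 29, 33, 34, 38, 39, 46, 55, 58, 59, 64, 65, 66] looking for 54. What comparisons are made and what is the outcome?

Binary search for 54 in [1, 5, 7, 11, 25, 29, 33, 34, 38, 39, 46, 55, 58, 59, 64, 65, 66]:

lo=0, hi=16, mid=8, arr[mid]=38 -> 38 < 54, search right half
lo=9, hi=16, mid=12, arr[mid]=58 -> 58 > 54, search left half
lo=9, hi=11, mid=10, arr[mid]=46 -> 46 < 54, search right half
lo=11, hi=11, mid=11, arr[mid]=55 -> 55 > 54, search left half
lo=11 > hi=10, target 54 not found

Binary search determines that 54 is not in the array after 4 comparisons. The search space was exhausted without finding the target.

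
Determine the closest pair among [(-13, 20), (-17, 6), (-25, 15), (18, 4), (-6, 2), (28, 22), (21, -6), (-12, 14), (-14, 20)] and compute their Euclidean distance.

Computing all pairwise distances among 9 points:

d((-13, 20), (-17, 6)) = 14.5602
d((-13, 20), (-25, 15)) = 13.0
d((-13, 20), (18, 4)) = 34.8855
d((-13, 20), (-6, 2)) = 19.3132
d((-13, 20), (28, 22)) = 41.0488
d((-13, 20), (21, -6)) = 42.8019
d((-13, 20), (-12, 14)) = 6.0828
d((-13, 20), (-14, 20)) = 1.0 <-- minimum
d((-17, 6), (-25, 15)) = 12.0416
d((-17, 6), (18, 4)) = 35.0571
d((-17, 6), (-6, 2)) = 11.7047
d((-17, 6), (28, 22)) = 47.7598
d((-17, 6), (21, -6)) = 39.8497
d((-17, 6), (-12, 14)) = 9.434
d((-17, 6), (-14, 20)) = 14.3178
d((-25, 15), (18, 4)) = 44.3847
d((-25, 15), (-6, 2)) = 23.0217
d((-25, 15), (28, 22)) = 53.4603
d((-25, 15), (21, -6)) = 50.5668
d((-25, 15), (-12, 14)) = 13.0384
d((-25, 15), (-14, 20)) = 12.083
d((18, 4), (-6, 2)) = 24.0832
d((18, 4), (28, 22)) = 20.5913
d((18, 4), (21, -6)) = 10.4403
d((18, 4), (-12, 14)) = 31.6228
d((18, 4), (-14, 20)) = 35.7771
d((-6, 2), (28, 22)) = 39.4462
d((-6, 2), (21, -6)) = 28.1603
d((-6, 2), (-12, 14)) = 13.4164
d((-6, 2), (-14, 20)) = 19.6977
d((28, 22), (21, -6)) = 28.8617
d((28, 22), (-12, 14)) = 40.7922
d((28, 22), (-14, 20)) = 42.0476
d((21, -6), (-12, 14)) = 38.5876
d((21, -6), (-14, 20)) = 43.6005
d((-12, 14), (-14, 20)) = 6.3246

Closest pair: (-13, 20) and (-14, 20) with distance 1.0

The closest pair is (-13, 20) and (-14, 20) with Euclidean distance 1.0. For 9 points, brute-force pairwise comparison is shown above. For large n, the divide-and-conquer algorithm (sort by x, recurse on halves, check the dividing strip) achieves O(n log n).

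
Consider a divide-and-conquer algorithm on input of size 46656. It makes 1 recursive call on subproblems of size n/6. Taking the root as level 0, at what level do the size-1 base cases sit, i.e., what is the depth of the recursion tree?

For divide and conquer with division factor 6:

Problem sizes at each level:
Level 0: 46656
Level 1: 7776
Level 2: 1296
Level 3: 216
Level 4: 36
Level 5: 6
Level 6: 1

The root is level 0 and the size-1 base case is level 6 (the tree spans levels 0 through 6, i.e. 7 levels counting the root), so the depth is the number of divisions: log_6(46656) = 6

The recursion tree depth is log_6(46656) = 6. At each level, the problem size is divided by 6, so it takes 6 divisions to reduce to a base case of size 1. The algorithm makes 1 recursive call at each level.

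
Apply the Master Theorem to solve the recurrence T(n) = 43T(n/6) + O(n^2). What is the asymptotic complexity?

Master Theorem for T(n) = 43T(n/6) + O(n^2):

a = 43, b = 6, c = 2
log_b(a) = log_6(43) = 2.0992

Case 1: c = 2 < log_6(43) = 2.0992
T(n) = O(n^(log_6 43))

For T(n) = 43T(n/6) + O(n^2): log_6(43) = 2.0992. This is Case 1 of the Master Theorem (c < log_b(a), work dominated by leaves), giving O(n^(log_6 43)).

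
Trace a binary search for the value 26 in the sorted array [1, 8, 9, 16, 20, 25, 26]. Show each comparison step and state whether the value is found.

Binary search for 26 in [1, 8, 9, 16, 20, 25, 26]:

lo=0, hi=6, mid=3, arr[mid]=16 -> 16 < 26, search right half
lo=4, hi=6, mid=5, arr[mid]=25 -> 25 < 26, search right half
lo=6, hi=6, mid=6, arr[mid]=26 -> Found target at index 6!

Binary search finds 26 at index 6 after 3 comparisons. The search repeatedly halves the search space by comparing with the middle element.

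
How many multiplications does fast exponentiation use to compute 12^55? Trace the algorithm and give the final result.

Computing 12^55 by squaring (build up from 12^1; each line after the first costs one multiplication):

12^1 = 12
12^2 = (12^1)^2 = 12^2 = 144
12^3 = 12 * 12^2 = 12 * 144 = 1728
12^6 = (12^3)^2 = 1728^2 = 2985984
12^12 = (12^6)^2 = 2985984^2 = 8916100448256
12^13 = 12 * 12^12 = 12 * 8916100448256 = 106993205379072
12^26 = (12^13)^2 = 106993205379072^2 = 11447545997288281555215581184
12^27 = 12 * 12^26 = 12 * 11447545997288281555215581184 = 137370551967459378662586974208
12^54 = (12^27)^2 = 137370551967459378662586974208^2 = 18870668547844457769972080826950345531368943638112857227264
12^55 = 12 * 12^54 = 12 * 18870668547844457769972080826950345531368943638112857227264 = 226448022574133493239664969923404146376427323657354286727168

Result: 226448022574133493239664969923404146376427323657354286727168
Multiplications needed: 9 (9 lines after 12^1)

12^55 = 226448022574133493239664969923404146376427323657354286727168. Using exponentiation by squaring, this requires 9 multiplications. The key idea: if the exponent is even, square the half-power; if odd, multiply by the base once.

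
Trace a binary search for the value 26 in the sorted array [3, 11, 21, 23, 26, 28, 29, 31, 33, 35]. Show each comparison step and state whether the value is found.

Binary search for 26 in [3, 11, 21, 23, 26, 28, 29, 31, 33, 35]:

lo=0, hi=9, mid=4, arr[mid]=26 -> Found target at index 4!

Binary search finds 26 at index 4 after 1 comparisons. The search repeatedly halves the search space by comparing with the middle element.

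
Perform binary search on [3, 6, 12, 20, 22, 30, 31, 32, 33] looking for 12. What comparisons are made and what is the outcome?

Binary search for 12 in [3, 6, 12, 20, 22, 30, 31, 32, 33]:

lo=0, hi=8, mid=4, arr[mid]=22 -> 22 > 12, search left half
lo=0, hi=3, mid=1, arr[mid]=6 -> 6 < 12, search right half
lo=2, hi=3, mid=2, arr[mid]=12 -> Found target at index 2!

Binary search finds 12 at index 2 after 3 comparisons. The search repeatedly halves the search space by comparing with the middle element.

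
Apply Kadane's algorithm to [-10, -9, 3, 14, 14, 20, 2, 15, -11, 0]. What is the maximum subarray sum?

Using Kadane's algorithm on [-10, -9, 3, 14, 14, 20, 2, 15, -11, 0]:

Scanning through the array:
Position 1 (value -9): max_ending_here = -9, max_so_far = -9
Position 2 (value 3): max_ending_here = 3, max_so_far = 3
Position 3 (value 14): max_ending_here = 17, max_so_far = 17
Position 4 (value 14): max_ending_here = 31, max_so_far = 31
Position 5 (value 20): max_ending_here = 51, max_so_far = 51
Position 6 (value 2): max_ending_here = 53, max_so_far = 53
Position 7 (value 15): max_ending_here = 68, max_so_far = 68
Position 8 (value -11): max_ending_here = 57, max_so_far = 68
Position 9 (value 0): max_ending_here = 57, max_so_far = 68

Maximum subarray: [3, 14, 14, 20, 2, 15]
Maximum sum: 68

The maximum subarray is [3, 14, 14, 20, 2, 15] with sum 68. This subarray runs from index 2 to index 7.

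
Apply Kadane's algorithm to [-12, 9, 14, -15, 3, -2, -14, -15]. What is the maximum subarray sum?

Using Kadane's algorithm on [-12, 9, 14, -15, 3, -2, -14, -15]:

Scanning through the array:
Position 1 (value 9): max_ending_here = 9, max_so_far = 9
Position 2 (value 14): max_ending_here = 23, max_so_far = 23
Position 3 (value -15): max_ending_here = 8, max_so_far = 23
Position 4 (value 3): max_ending_here = 11, max_so_far = 23
Position 5 (value -2): max_ending_here = 9, max_so_far = 23
Position 6 (value -14): max_ending_here = -5, max_so_far = 23
Position 7 (value -15): max_ending_here = -15, max_so_far = 23

Maximum subarray: [9, 14]
Maximum sum: 23

The maximum subarray is [9, 14] with sum 23. This subarray runs from index 1 to index 2.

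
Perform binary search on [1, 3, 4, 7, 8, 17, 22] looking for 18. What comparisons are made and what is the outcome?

Binary search for 18 in [1, 3, 4, 7, 8, 17, 22]:

lo=0, hi=6, mid=3, arr[mid]=7 -> 7 < 18, search right half
lo=4, hi=6, mid=5, arr[mid]=17 -> 17 < 18, search right half
lo=6, hi=6, mid=6, arr[mid]=22 -> 22 > 18, search left half
lo=6 > hi=5, target 18 not found

Binary search determines that 18 is not in the array after 3 comparisons. The search space was exhausted without finding the target.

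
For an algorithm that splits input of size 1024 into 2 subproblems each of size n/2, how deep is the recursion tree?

For divide and conquer with division factor 2:

Problem sizes at each level:
Level 0: 1024
Level 1: 512
Level 2: 256
Level 3: 128
Level 4: 64
Level 5: 32
Level 6: 16
Level 7: 8
Level 8: 4
Level 9: 2
Level 10: 1

The root is level 0 and the size-1 base case is level 10 (the tree spans levels 0 through 10, i.e. 11 levels counting the root), so the depth is the number of divisions: log_2(1024) = 10

The recursion tree depth is log_2(1024) = 10. At each level, the problem size is divided by 2, so it takes 10 divisions to reduce to a base case of size 1. The algorithm makes 2 recursive calls at each level.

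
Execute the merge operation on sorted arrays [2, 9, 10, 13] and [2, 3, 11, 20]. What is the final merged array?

Merging process:

Compare 2 vs 2: take 2 from left. Merged: [2]
Compare 9 vs 2: take 2 from right. Merged: [2, 2]
Compare 9 vs 3: take 3 from right. Merged: [2, 2, 3]
Compare 9 vs 11: take 9 from left. Merged: [2, 2, 3, 9]
Compare 10 vs 11: take 10 from left. Merged: [2, 2, 3, 9, 10]
Compare 13 vs 11: take 11 from right. Merged: [2, 2, 3, 9, 10, 11]
Compare 13 vs 20: take 13 from left. Merged: [2, 2, 3, 9, 10, 11, 13]
Append remaining from right: [20]. Merged: [2, 2, 3, 9, 10, 11, 13, 20]

Final merged array: [2, 2, 3, 9, 10, 11, 13, 20]
Total comparisons: 7

The merged array is [2, 2, 3, 9, 10, 11, 13, 20], requiring 7 comparisons. The merge step runs in O(n) time where n is the total number of elements.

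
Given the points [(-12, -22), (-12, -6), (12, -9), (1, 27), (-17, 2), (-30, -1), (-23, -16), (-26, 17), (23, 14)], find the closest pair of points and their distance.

Computing all pairwise distances among 9 points:

d((-12, -22), (-12, -6)) = 16.0
d((-12, -22), (12, -9)) = 27.2947
d((-12, -22), (1, 27)) = 50.6952
d((-12, -22), (-17, 2)) = 24.5153
d((-12, -22), (-30, -1)) = 27.6586
d((-12, -22), (-23, -16)) = 12.53
d((-12, -22), (-26, 17)) = 41.4367
d((-12, -22), (23, 14)) = 50.2096
d((-12, -6), (12, -9)) = 24.1868
d((-12, -6), (1, 27)) = 35.4683
d((-12, -6), (-17, 2)) = 9.434 <-- minimum
d((-12, -6), (-30, -1)) = 18.6815
d((-12, -6), (-23, -16)) = 14.8661
d((-12, -6), (-26, 17)) = 26.9258
d((-12, -6), (23, 14)) = 40.3113
d((12, -9), (1, 27)) = 37.6431
d((12, -9), (-17, 2)) = 31.0161
d((12, -9), (-30, -1)) = 42.7551
d((12, -9), (-23, -16)) = 35.6931
d((12, -9), (-26, 17)) = 46.0435
d((12, -9), (23, 14)) = 25.4951
d((1, 27), (-17, 2)) = 30.8058
d((1, 27), (-30, -1)) = 41.7732
d((1, 27), (-23, -16)) = 49.2443
d((1, 27), (-26, 17)) = 28.7924
d((1, 27), (23, 14)) = 25.5539
d((-17, 2), (-30, -1)) = 13.3417
d((-17, 2), (-23, -16)) = 18.9737
d((-17, 2), (-26, 17)) = 17.4929
d((-17, 2), (23, 14)) = 41.7612
d((-30, -1), (-23, -16)) = 16.5529
d((-30, -1), (-26, 17)) = 18.4391
d((-30, -1), (23, 14)) = 55.0818
d((-23, -16), (-26, 17)) = 33.1361
d((-23, -16), (23, 14)) = 54.9181
d((-26, 17), (23, 14)) = 49.0918

Closest pair: (-12, -6) and (-17, 2) with distance 9.434

The closest pair is (-12, -6) and (-17, 2) with Euclidean distance 9.434. For 9 points, brute-force pairwise comparison is shown above. For large n, the divide-and-conquer algorithm (sort by x, recurse on halves, check the dividing strip) achieves O(n log n).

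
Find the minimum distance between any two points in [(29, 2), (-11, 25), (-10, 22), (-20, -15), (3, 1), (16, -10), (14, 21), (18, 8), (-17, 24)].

Computing all pairwise distances among 9 points:

d((29, 2), (-11, 25)) = 46.1411
d((29, 2), (-10, 22)) = 43.8292
d((29, 2), (-20, -15)) = 51.8652
d((29, 2), (3, 1)) = 26.0192
d((29, 2), (16, -10)) = 17.6918
d((29, 2), (14, 21)) = 24.2074
d((29, 2), (18, 8)) = 12.53
d((29, 2), (-17, 24)) = 50.9902
d((-11, 25), (-10, 22)) = 3.1623 <-- minimum
d((-11, 25), (-20, -15)) = 41.0
d((-11, 25), (3, 1)) = 27.7849
d((-11, 25), (16, -10)) = 44.2041
d((-11, 25), (14, 21)) = 25.318
d((-11, 25), (18, 8)) = 33.6155
d((-11, 25), (-17, 24)) = 6.0828
d((-10, 22), (-20, -15)) = 38.3275
d((-10, 22), (3, 1)) = 24.6982
d((-10, 22), (16, -10)) = 41.2311
d((-10, 22), (14, 21)) = 24.0208
d((-10, 22), (18, 8)) = 31.305
d((-10, 22), (-17, 24)) = 7.2801
d((-20, -15), (3, 1)) = 28.0179
d((-20, -15), (16, -10)) = 36.3456
d((-20, -15), (14, 21)) = 49.5177
d((-20, -15), (18, 8)) = 44.4185
d((-20, -15), (-17, 24)) = 39.1152
d((3, 1), (16, -10)) = 17.0294
d((3, 1), (14, 21)) = 22.8254
d((3, 1), (18, 8)) = 16.5529
d((3, 1), (-17, 24)) = 30.4795
d((16, -10), (14, 21)) = 31.0644
d((16, -10), (18, 8)) = 18.1108
d((16, -10), (-17, 24)) = 47.3814
d((14, 21), (18, 8)) = 13.6015
d((14, 21), (-17, 24)) = 31.1448
d((18, 8), (-17, 24)) = 38.4838

Closest pair: (-11, 25) and (-10, 22) with distance 3.1623

The closest pair is (-11, 25) and (-10, 22) with Euclidean distance 3.1623. For 9 points, brute-force pairwise comparison is shown above. For large n, the divide-and-conquer algorithm (sort by x, recurse on halves, check the dividing strip) achieves O(n log n).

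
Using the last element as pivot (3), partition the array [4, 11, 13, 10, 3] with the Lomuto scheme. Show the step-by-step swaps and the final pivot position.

Lomuto partition with pivot = 3:

Initial array: [4, 11, 13, 10, 3]

arr[0]=4 > 3: no swap
arr[1]=11 > 3: no swap
arr[2]=13 > 3: no swap
arr[3]=10 > 3: no swap

Place pivot at position 0: [3, 11, 13, 10, 4]
Pivot position: 0

After partitioning with pivot 3, the array becomes [3, 11, 13, 10, 4]. The pivot is placed at index 0. All elements to the left of the pivot are <= 3, and all elements to the right are > 3.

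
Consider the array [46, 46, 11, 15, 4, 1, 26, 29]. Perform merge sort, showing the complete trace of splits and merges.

Merge sort trace:

Split: [46, 46, 11, 15, 4, 1, 26, 29] -> [46, 46, 11, 15] and [4, 1, 26, 29]
  Split: [46, 46, 11, 15] -> [46, 46] and [11, 15]
    Split: [46, 46] -> [46] and [46]
    Merge: [46] + [46] -> [46, 46]
    Split: [11, 15] -> [11] and [15]
    Merge: [11] + [15] -> [11, 15]
  Merge: [46, 46] + [11, 15] -> [11, 15, 46, 46]
  Split: [4, 1, 26, 29] -> [4, 1] and [26, 29]
    Split: [4, 1] -> [4] and [1]
    Merge: [4] + [1] -> [1, 4]
    Split: [26, 29] -> [26] and [29]
    Merge: [26] + [29] -> [26, 29]
  Merge: [1, 4] + [26, 29] -> [1, 4, 26, 29]
Merge: [11, 15, 46, 46] + [1, 4, 26, 29] -> [1, 4, 11, 15, 26, 29, 46, 46]

Final sorted array: [1, 4, 11, 15, 26, 29, 46, 46]

The merge sort proceeds by recursively splitting the array and merging sorted halves.
After all merges, the sorted array is [1, 4, 11, 15, 26, 29, 46, 46].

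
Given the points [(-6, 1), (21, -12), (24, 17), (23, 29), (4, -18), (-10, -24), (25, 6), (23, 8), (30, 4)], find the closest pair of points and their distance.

Computing all pairwise distances among 9 points:

d((-6, 1), (21, -12)) = 29.9666
d((-6, 1), (24, 17)) = 34.0
d((-6, 1), (23, 29)) = 40.3113
d((-6, 1), (4, -18)) = 21.4709
d((-6, 1), (-10, -24)) = 25.318
d((-6, 1), (25, 6)) = 31.4006
d((-6, 1), (23, 8)) = 29.8329
d((-6, 1), (30, 4)) = 36.1248
d((21, -12), (24, 17)) = 29.1548
d((21, -12), (23, 29)) = 41.0488
d((21, -12), (4, -18)) = 18.0278
d((21, -12), (-10, -24)) = 33.2415
d((21, -12), (25, 6)) = 18.4391
d((21, -12), (23, 8)) = 20.0998
d((21, -12), (30, 4)) = 18.3576
d((24, 17), (23, 29)) = 12.0416
d((24, 17), (4, -18)) = 40.3113
d((24, 17), (-10, -24)) = 53.2635
d((24, 17), (25, 6)) = 11.0454
d((24, 17), (23, 8)) = 9.0554
d((24, 17), (30, 4)) = 14.3178
d((23, 29), (4, -18)) = 50.6952
d((23, 29), (-10, -24)) = 62.434
d((23, 29), (25, 6)) = 23.0868
d((23, 29), (23, 8)) = 21.0
d((23, 29), (30, 4)) = 25.9615
d((4, -18), (-10, -24)) = 15.2315
d((4, -18), (25, 6)) = 31.8904
d((4, -18), (23, 8)) = 32.2025
d((4, -18), (30, 4)) = 34.0588
d((-10, -24), (25, 6)) = 46.0977
d((-10, -24), (23, 8)) = 45.9674
d((-10, -24), (30, 4)) = 48.8262
d((25, 6), (23, 8)) = 2.8284 <-- minimum
d((25, 6), (30, 4)) = 5.3852
d((23, 8), (30, 4)) = 8.0623

Closest pair: (25, 6) and (23, 8) with distance 2.8284

The closest pair is (25, 6) and (23, 8) with Euclidean distance 2.8284. For 9 points, brute-force pairwise comparison is shown above. For large n, the divide-and-conquer algorithm (sort by x, recurse on halves, check the dividing strip) achieves O(n log n).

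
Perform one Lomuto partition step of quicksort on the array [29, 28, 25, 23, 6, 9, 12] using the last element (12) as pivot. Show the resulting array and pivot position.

Lomuto partition with pivot = 12:

Initial array: [29, 28, 25, 23, 6, 9, 12]

arr[0]=29 > 12: no swap
arr[1]=28 > 12: no swap
arr[2]=25 > 12: no swap
arr[3]=23 > 12: no swap
arr[4]=6 <= 12: swap with position 0, array becomes [6, 28, 25, 23, 29, 9, 12]
arr[5]=9 <= 12: swap with position 1, array becomes [6, 9, 25, 23, 29, 28, 12]

Place pivot at position 2: [6, 9, 12, 23, 29, 28, 25]
Pivot position: 2

After partitioning with pivot 12, the array becomes [6, 9, 12, 23, 29, 28, 25]. The pivot is placed at index 2. All elements to the left of the pivot are <= 12, and all elements to the right are > 12.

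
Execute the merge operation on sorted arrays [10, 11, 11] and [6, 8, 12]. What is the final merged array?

Merging process:

Compare 10 vs 6: take 6 from right. Merged: [6]
Compare 10 vs 8: take 8 from right. Merged: [6, 8]
Compare 10 vs 12: take 10 from left. Merged: [6, 8, 10]
Compare 11 vs 12: take 11 from left. Merged: [6, 8, 10, 11]
Compare 11 vs 12: take 11 from left. Merged: [6, 8, 10, 11, 11]
Append remaining from right: [12]. Merged: [6, 8, 10, 11, 11, 12]

Final merged array: [6, 8, 10, 11, 11, 12]
Total comparisons: 5

The merged array is [6, 8, 10, 11, 11, 12], requiring 5 comparisons. The merge step runs in O(n) time where n is the total number of elements.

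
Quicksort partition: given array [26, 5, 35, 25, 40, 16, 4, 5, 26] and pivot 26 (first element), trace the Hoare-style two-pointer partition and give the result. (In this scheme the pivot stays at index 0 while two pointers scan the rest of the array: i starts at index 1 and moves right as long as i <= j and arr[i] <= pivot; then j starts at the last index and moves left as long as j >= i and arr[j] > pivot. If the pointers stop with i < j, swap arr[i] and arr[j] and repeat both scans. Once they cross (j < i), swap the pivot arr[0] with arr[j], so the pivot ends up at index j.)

Hoare-style two-pointer partition with pivot = 26:

Initial array: [26, 5, 35, 25, 40, 16, 4, 5, 26]

Pointers start at i = 1, j = 8.
i stops at index 2 (arr[2]=35 > 26), j stops at index 8 (arr[8]=26 <= 26): swap arr[2] and arr[8], array becomes [26, 5, 26, 25, 40, 16, 4, 5, 35]
i stops at index 4 (arr[4]=40 > 26), j stops at index 7 (arr[7]=5 <= 26): swap arr[4] and arr[7], array becomes [26, 5, 26, 25, 5, 16, 4, 40, 35]
i ends at 7, j ends at 6: the pointers have crossed (j < i), so scanning stops.

Swap pivot arr[0] with arr[6] to place pivot at position 6: [4, 5, 26, 25, 5, 16, 26, 40, 35]
Pivot position: 6

After partitioning with pivot 26, the array becomes [4, 5, 26, 25, 5, 16, 26, 40, 35]. The pivot is placed at index 6. All elements to the left of the pivot are <= 26, and all elements to the right are > 26.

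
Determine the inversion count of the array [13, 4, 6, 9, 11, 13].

Finding inversions in [13, 4, 6, 9, 11, 13]:

(0, 1): arr[0]=13 > arr[1]=4
(0, 2): arr[0]=13 > arr[2]=6
(0, 3): arr[0]=13 > arr[3]=9
(0, 4): arr[0]=13 > arr[4]=11

Total inversions: 4

The array has 4 inversion(s): (0,1), (0,2), (0,3), (0,4). Each pair (i,j) satisfies i < j and arr[i] > arr[j].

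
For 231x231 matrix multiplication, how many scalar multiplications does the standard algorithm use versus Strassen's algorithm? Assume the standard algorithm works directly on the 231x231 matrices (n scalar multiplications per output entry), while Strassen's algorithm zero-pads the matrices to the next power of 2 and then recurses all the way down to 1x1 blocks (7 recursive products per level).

Matrix multiplication for 231x231 matrices:

Strassen's algorithm requires power-of-2 dimensions. Pad 231x231 to 256x256 (next power of 2).

Standard algorithm: 231^3 = 12326391 multiplications
Strassen's algorithm: 7^(log2(256)) = 7^8 = 5764801 multiplications
Savings: 12326391 - 5764801 = 6561590 multiplications

Standard: 12326391 multiplications (231^3). Strassen: 5764801 multiplications (7^8, after padding to 256x256). Strassen reduces 8 recursive multiplications to 7 at each level.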